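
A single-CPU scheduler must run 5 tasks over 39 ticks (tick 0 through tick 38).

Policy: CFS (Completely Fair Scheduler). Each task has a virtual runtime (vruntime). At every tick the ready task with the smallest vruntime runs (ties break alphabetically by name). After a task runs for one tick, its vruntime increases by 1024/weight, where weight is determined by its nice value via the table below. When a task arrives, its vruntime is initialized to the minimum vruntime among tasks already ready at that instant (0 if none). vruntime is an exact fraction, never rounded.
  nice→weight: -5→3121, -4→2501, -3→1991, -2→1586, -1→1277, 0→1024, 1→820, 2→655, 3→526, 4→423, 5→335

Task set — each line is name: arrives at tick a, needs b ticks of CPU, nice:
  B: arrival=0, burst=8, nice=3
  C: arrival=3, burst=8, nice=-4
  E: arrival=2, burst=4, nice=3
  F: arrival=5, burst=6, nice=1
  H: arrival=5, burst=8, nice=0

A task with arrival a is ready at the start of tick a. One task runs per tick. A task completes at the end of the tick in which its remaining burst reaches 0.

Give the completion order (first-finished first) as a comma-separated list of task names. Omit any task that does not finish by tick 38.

t=0: vr[B=0] → run B
t=1: vr[B=512/263] → run B
t=2: vr[B=1024/263 E=1024/263] → run B
t=3: vr[B=1536/263 C=1024/263 E=1024/263] → run C
t=4: vr[B=1536/263 C=2830336/657763 E=1024/263] → run E
t=5: vr[B=1536/263 C=2830336/657763 E=1536/263 F=2830336/657763 H=2830336/657763] → run C
t=6: vr[B=1536/263 C=3099648/657763 E=1536/263 F=2830336/657763 H=2830336/657763] → run F
t=7: vr[B=1536/263 C=3099648/657763 E=1536/263 F=18258688/3288815 H=2830336/657763] → run H
t=8: vr[B=1536/263 C=3099648/657763 E=1536/263 F=18258688/3288815 H=3488099/657763] → run C
t=9: vr[B=1536/263 C=3368960/657763 E=1536/263 F=18258688/3288815 H=3488099/657763] → run C
t=10: vr[B=1536/263 C=3638272/657763 E=1536/263 F=18258688/3288815 H=3488099/657763] → run H
t=11: vr[B=1536/263 C=3638272/657763 E=1536/263 F=18258688/3288815 H=4145862/657763] → run C
t=12: vr[B=1536/263 C=3907584/657763 E=1536/263 F=18258688/3288815 H=4145862/657763] → run F
t=13: vr[B=1536/263 C=3907584/657763 E=1536/263 F=22365696/3288815 H=4145862/657763] → run B
t=14: vr[B=2048/263 C=3907584/657763 E=1536/263 F=22365696/3288815 H=4145862/657763] → run E
t=15: vr[B=2048/263 C=3907584/657763 E=2048/263 F=22365696/3288815 H=4145862/657763] → run C
t=16: vr[B=2048/263 C=4176896/657763 E=2048/263 F=22365696/3288815 H=4145862/657763] → run H
t=17: vr[B=2048/263 C=4176896/657763 E=2048/263 F=22365696/3288815 H=4803625/657763] → run C
t=18: vr[B=2048/263 C=4446208/657763 E=2048/263 F=22365696/3288815 H=4803625/657763] → run C
t=19: vr[B=2048/263 E=2048/263 F=22365696/3288815 H=4803625/657763] → run F
t=20: vr[B=2048/263 E=2048/263 F=26472704/3288815 H=4803625/657763] → run H
t=21: vr[B=2048/263 E=2048/263 F=26472704/3288815 H=5461388/657763] → run B
t=22: vr[B=2560/263 E=2048/263 F=26472704/3288815 H=5461388/657763] → run E
t=23: vr[B=2560/263 E=2560/263 F=26472704/3288815 H=5461388/657763] → run F
t=24: vr[B=2560/263 E=2560/263 F=30579712/3288815 H=5461388/657763] → run H
t=25: vr[B=2560/263 E=2560/263 F=30579712/3288815 H=6119151/657763] → run F
t=26: vr[B=2560/263 E=2560/263 F=6937344/657763 H=6119151/657763] → run H
t=27: vr[B=2560/263 E=2560/263 F=6937344/657763 H=6776914/657763] → run B
t=28: vr[B=3072/263 E=2560/263 F=6937344/657763 H=6776914/657763] → run E
t=29: vr[B=3072/263 F=6937344/657763 H=6776914/657763] → run H
t=30: vr[B=3072/263 F=6937344/657763 H=7434677/657763] → run F
t=31: vr[B=3072/263 H=7434677/657763] → run H
t=32: vr[B=3072/263] → run B
t=33: vr[B=3584/263] → run B
t=34: (idle)
t=35: (idle)
t=36: (idle)
t=37: (idle)
t=38: (idle)

completion order = C, E, F, H, B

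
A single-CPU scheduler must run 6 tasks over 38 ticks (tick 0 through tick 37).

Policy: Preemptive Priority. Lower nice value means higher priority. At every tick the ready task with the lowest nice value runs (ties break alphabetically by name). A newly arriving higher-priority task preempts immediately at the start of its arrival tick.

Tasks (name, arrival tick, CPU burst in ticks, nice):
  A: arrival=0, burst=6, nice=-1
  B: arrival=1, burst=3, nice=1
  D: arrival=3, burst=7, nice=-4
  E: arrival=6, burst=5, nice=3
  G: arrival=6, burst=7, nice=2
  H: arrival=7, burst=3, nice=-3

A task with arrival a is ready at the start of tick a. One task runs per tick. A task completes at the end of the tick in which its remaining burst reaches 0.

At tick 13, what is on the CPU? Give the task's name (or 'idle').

t=0: ready={A} → run A
t=1: ready={A,B} → run A
t=2: ready={A,B} → run A
t=3: ready={A,B,D} → run D
t=4: ready={A,B,D} → run D
t=5: ready={A,B,D} → run D
t=6: ready={A,B,D,E,G} → run D
t=7: ready={A,B,D,E,G,H} → run D
t=8: ready={A,B,D,E,G,H} → run D
t=9: ready={A,B,D,E,G,H} → run D
t=10: ready={A,B,E,G,H} → run H
t=11: ready={A,B,E,G,H} → run H
t=12: ready={A,B,E,G,H} → run H
t=13: ready={A,B,E,G} → run A
t=14: ready={A,B,E,G} → run A
t=15: ready={A,B,E,G} → run A
t=16: ready={B,E,G} → run B
t=17: ready={B,E,G} → run B
t=18: ready={B,E,G} → run B
t=19: ready={E,G} → run G
t=20: ready={E,G} → run G
t=21: ready={E,G} → run G
t=22: ready={E,G} → run G
t=23: ready={E,G} → run G
t=24: ready={E,G} → run G
t=25: ready={E,G} → run G
t=26: ready={E} → run E
t=27: ready={E} → run E
t=28: ready={E} → run E
t=29: ready={E} → run E
t=30: ready={E} → run E
t=31: (idle)
t=32: (idle)
t=33: (idle)
t=34: (idle)
t=35: (idle)
t=36: (idle)
t=37: (idle)

running at tick 13 = A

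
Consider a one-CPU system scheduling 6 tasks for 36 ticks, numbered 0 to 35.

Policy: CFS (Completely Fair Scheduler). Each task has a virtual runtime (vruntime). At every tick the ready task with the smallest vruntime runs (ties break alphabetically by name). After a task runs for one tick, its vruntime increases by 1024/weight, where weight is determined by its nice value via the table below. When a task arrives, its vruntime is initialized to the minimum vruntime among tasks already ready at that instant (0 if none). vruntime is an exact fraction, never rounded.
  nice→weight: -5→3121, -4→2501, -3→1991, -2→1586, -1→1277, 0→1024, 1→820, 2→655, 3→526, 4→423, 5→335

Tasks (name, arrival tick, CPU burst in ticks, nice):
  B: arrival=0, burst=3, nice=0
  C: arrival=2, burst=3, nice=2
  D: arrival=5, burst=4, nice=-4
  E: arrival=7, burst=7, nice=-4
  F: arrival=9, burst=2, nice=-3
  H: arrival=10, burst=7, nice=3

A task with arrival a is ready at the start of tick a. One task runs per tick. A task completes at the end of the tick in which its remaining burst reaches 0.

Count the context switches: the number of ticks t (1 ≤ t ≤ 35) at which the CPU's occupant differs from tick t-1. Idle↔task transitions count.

t=0: vr[B=0] → run B
t=1: vr[B=1] → run B
t=2: vr[B=2 C=2] → run B
t=3: vr[C=2] → run C
t=4: vr[C=2334/655] → run C
t=5: vr[C=3358/655 D=3358/655] → run C
t=6: vr[D=3358/655] → run D
t=7: vr[D=9069078/1638155 E=9069078/1638155] → run D
t=8: vr[D=9739798/1638155 E=9069078/1638155] → run E
t=9: vr[D=9739798/1638155 E=9739798/1638155 F=9739798/1638155] → run D
t=10: vr[D=10410518/1638155 E=9739798/1638155 F=9739798/1638155 H=9739798/1638155] → run E
t=11: vr[D=10410518/1638155 E=10410518/1638155 F=9739798/1638155 H=9739798/1638155] → run F
t=12: vr[D=10410518/1638155 E=10410518/1638155 F=21069408538/3261566605 H=9739798/1638155] → run H
t=13: vr[D=10410518/1638155 E=10410518/1638155 F=21069408538/3261566605 H=3400302234/430834765] → run D
t=14: vr[E=10410518/1638155 F=21069408538/3261566605 H=3400302234/430834765] → run E
t=15: vr[E=11081238/1638155 F=21069408538/3261566605 H=3400302234/430834765] → run F
t=16: vr[E=11081238/1638155 H=3400302234/430834765] → run E
t=17: vr[E=11751958/1638155 H=3400302234/430834765] → run E
t=18: vr[E=12422678/1638155 H=3400302234/430834765] → run E
t=19: vr[E=13093398/1638155 H=3400302234/430834765] → run H
t=20: vr[E=13093398/1638155 H=4239037594/430834765] → run E
t=21: vr[H=4239037594/430834765] → run H
t=22: vr[H=5077772954/430834765] → run H
t=23: vr[H=5916508314/430834765] → run H
t=24: vr[H=6755243674/430834765] → run H
t=25: vr[H=7593979034/430834765] → run H
t=26: (idle)
t=27: (idle)
t=28: (idle)
t=29: (idle)
t=30: (idle)
t=31: (idle)
t=32: (idle)
t=33: (idle)
t=34: (idle)
t=35: (idle)

context switches = 15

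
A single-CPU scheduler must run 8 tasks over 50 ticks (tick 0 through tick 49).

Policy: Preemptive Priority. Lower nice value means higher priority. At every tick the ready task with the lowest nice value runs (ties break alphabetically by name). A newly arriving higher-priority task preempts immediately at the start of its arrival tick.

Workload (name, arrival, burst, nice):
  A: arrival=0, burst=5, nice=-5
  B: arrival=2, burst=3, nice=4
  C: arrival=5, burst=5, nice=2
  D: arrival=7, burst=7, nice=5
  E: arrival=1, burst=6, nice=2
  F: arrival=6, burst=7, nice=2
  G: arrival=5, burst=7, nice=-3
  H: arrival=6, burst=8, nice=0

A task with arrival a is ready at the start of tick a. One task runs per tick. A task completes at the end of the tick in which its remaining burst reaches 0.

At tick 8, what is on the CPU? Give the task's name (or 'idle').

t=0: ready={A} → run A
t=1: ready={A,E} → run A
t=2: ready={A,B,E} → run A
t=3: ready={A,B,E} → run A
t=4: ready={A,B,E} → run A
t=5: ready={B,C,E,G} → run G
t=6: ready={B,C,E,F,G,H} → run G
t=7: ready={B,C,D,E,F,G,H} → run G
t=8: ready={B,C,D,E,F,G,H} → run G
t=9: ready={B,C,D,E,F,G,H} → run G
t=10: ready={B,C,D,E,F,G,H} → run G
t=11: ready={B,C,D,E,F,G,H} → run G
t=12: ready={B,C,D,E,F,H} → run H
t=13: ready={B,C,D,E,F,H} → run H
t=14: ready={B,C,D,E,F,H} → run H
t=15: ready={B,C,D,E,F,H} → run H
t=16: ready={B,C,D,E,F,H} → run H
t=17: ready={B,C,D,E,F,H} → run H
t=18: ready={B,C,D,E,F,H} → run H
t=19: ready={B,C,D,E,F,H} → run H
t=20: ready={B,C,D,E,F} → run C
t=21: ready={B,C,D,E,F} → run C
t=22: ready={B,C,D,E,F} → run C
t=23: ready={B,C,D,E,F} → run C
t=24: ready={B,C,D,E,F} → run C
t=25: ready={B,D,E,F} → run E
t=26: ready={B,D,E,F} → run E
t=27: ready={B,D,E,F} → run E
t=28: ready={B,D,E,F} → run E
t=29: ready={B,D,E,F} → run E
t=30: ready={B,D,E,F} → run E
t=31: ready={B,D,F} → run F
t=32: ready={B,D,F} → run F
t=33: ready={B,D,F} → run F
t=34: ready={B,D,F} → run F
t=35: ready={B,D,F} → run F
t=36: ready={B,D,F} → run F
t=37: ready={B,D,F} → run F
t=38: ready={B,D} → run B
t=39: ready={B,D} → run B
t=40: ready={B,D} → run B
t=41: ready={D} → run D
t=42: ready={D} → run D
t=43: ready={D} → run D
t=44: ready={D} → run D
t=45: ready={D} → run D
t=46: ready={D} → run D
t=47: ready={D} → run D
t=48: (idle)
t=49: (idle)

running at tick 8 = G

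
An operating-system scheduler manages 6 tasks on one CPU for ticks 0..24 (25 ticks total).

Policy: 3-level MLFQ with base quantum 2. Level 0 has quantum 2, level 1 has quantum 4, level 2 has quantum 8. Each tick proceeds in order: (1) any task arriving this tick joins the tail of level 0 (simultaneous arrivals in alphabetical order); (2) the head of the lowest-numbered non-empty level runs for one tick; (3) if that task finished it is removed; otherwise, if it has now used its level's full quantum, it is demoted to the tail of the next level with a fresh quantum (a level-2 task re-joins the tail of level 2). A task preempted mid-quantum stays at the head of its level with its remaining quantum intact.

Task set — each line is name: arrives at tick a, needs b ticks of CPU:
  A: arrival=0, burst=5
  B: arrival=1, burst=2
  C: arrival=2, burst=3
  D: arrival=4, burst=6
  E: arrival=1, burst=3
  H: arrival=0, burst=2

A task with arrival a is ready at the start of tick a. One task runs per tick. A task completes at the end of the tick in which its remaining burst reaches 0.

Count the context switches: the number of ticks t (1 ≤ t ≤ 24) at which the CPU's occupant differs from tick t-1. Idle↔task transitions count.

t=0: L0/L1/L2 = AH/-/- → run A
t=1: L0/L1/L2 = AHBE/-/- → run A
t=2: L0/L1/L2 = HBEC/A/- → run H
t=3: L0/L1/L2 = HBEC/A/- → run H
t=4: L0/L1/L2 = BECD/A/- → run B
t=5: L0/L1/L2 = BECD/A/- → run B
t=6: L0/L1/L2 = ECD/A/- → run E
t=7: L0/L1/L2 = ECD/A/- → run E
t=8: L0/L1/L2 = CD/AE/- → run C
t=9: L0/L1/L2 = CD/AE/- → run C
t=10: L0/L1/L2 = D/AEC/- → run D
t=11: L0/L1/L2 = D/AEC/- → run D
t=12: L0/L1/L2 = -/AECD/- → run A
t=13: L0/L1/L2 = -/AECD/- → run A
t=14: L0/L1/L2 = -/AECD/- → run A
t=15: L0/L1/L2 = -/ECD/- → run E
t=16: L0/L1/L2 = -/CD/- → run C
t=17: L0/L1/L2 = -/D/- → run D
t=18: L0/L1/L2 = -/D/- → run D
t=19: L0/L1/L2 = -/D/- → run D
t=20: L0/L1/L2 = -/D/- → run D
t=21: (idle)
t=22: (idle)
t=23: (idle)
t=24: (idle)

context switches = 10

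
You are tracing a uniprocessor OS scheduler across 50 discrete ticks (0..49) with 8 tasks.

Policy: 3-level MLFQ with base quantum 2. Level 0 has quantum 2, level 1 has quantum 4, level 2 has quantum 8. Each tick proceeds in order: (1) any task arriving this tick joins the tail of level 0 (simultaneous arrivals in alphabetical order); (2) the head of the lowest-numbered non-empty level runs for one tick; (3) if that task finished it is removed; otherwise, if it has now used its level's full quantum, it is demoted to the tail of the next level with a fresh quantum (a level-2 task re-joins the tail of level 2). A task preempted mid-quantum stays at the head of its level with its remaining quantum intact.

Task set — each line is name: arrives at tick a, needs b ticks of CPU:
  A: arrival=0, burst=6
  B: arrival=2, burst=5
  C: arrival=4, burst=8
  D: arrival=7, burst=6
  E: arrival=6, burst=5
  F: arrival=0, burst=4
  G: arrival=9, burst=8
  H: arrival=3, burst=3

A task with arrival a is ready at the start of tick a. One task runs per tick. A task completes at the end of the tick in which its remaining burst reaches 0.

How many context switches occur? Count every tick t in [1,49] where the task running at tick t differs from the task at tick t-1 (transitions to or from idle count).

t=0: L0/L1/L2 = AF/-/- → run A
t=1: L0/L1/L2 = AF/-/- → run A
t=2: L0/L1/L2 = FB/A/- → run F
t=3: L0/L1/L2 = FBH/A/- → run F
t=4: L0/L1/L2 = BHC/AF/- → run B
t=5: L0/L1/L2 = BHC/AF/- → run B
t=6: L0/L1/L2 = HCE/AFB/- → run H
t=7: L0/L1/L2 = HCED/AFB/- → run H
t=8: L0/L1/L2 = CED/AFBH/- → run C
t=9: L0/L1/L2 = CEDG/AFBH/- → run C
t=10: L0/L1/L2 = EDG/AFBHC/- → run E
t=11: L0/L1/L2 = EDG/AFBHC/- → run E
t=12: L0/L1/L2 = DG/AFBHCE/- → run D
t=13: L0/L1/L2 = DG/AFBHCE/- → run D
t=14: L0/L1/L2 = G/AFBHCED/- → run G
t=15: L0/L1/L2 = G/AFBHCED/- → run G
t=16: L0/L1/L2 = -/AFBHCEDG/- → run A
t=17: L0/L1/L2 = -/AFBHCEDG/- → run A
t=18: L0/L1/L2 = -/AFBHCEDG/- → run A
t=19: L0/L1/L2 = -/AFBHCEDG/- → run A
t=20: L0/L1/L2 = -/FBHCEDG/- → run F
t=21: L0/L1/L2 = -/FBHCEDG/- → run F
t=22: L0/L1/L2 = -/BHCEDG/- → run B
t=23: L0/L1/L2 = -/BHCEDG/- → run B
t=24: L0/L1/L2 = -/BHCEDG/- → run B
t=25: L0/L1/L2 = -/HCEDG/- → run H
t=26: L0/L1/L2 = -/CEDG/- → run C
t=27: L0/L1/L2 = -/CEDG/- → run C
t=28: L0/L1/L2 = -/CEDG/- → run C
t=29: L0/L1/L2 = -/CEDG/- → run C
t=30: L0/L1/L2 = -/EDG/C → run E
t=31: L0/L1/L2 = -/EDG/C → run E
t=32: L0/L1/L2 = -/EDG/C → run E
t=33: L0/L1/L2 = -/DG/C → run D
t=34: L0/L1/L2 = -/DG/C → run D
t=35: L0/L1/L2 = -/DG/C → run D
t=36: L0/L1/L2 = -/DG/C → run D
t=37: L0/L1/L2 = -/G/C → run G
t=38: L0/L1/L2 = -/G/C → run G
t=39: L0/L1/L2 = -/G/C → run G
t=40: L0/L1/L2 = -/G/C → run G
t=41: L0/L1/L2 = -/-/CG → run C
t=42: L0/L1/L2 = -/-/CG → run C
t=43: L0/L1/L2 = -/-/G → run G
t=44: L0/L1/L2 = -/-/G → run G
t=45: (idle)
t=46: (idle)
t=47: (idle)
t=48: (idle)
t=49: (idle)

context switches = 18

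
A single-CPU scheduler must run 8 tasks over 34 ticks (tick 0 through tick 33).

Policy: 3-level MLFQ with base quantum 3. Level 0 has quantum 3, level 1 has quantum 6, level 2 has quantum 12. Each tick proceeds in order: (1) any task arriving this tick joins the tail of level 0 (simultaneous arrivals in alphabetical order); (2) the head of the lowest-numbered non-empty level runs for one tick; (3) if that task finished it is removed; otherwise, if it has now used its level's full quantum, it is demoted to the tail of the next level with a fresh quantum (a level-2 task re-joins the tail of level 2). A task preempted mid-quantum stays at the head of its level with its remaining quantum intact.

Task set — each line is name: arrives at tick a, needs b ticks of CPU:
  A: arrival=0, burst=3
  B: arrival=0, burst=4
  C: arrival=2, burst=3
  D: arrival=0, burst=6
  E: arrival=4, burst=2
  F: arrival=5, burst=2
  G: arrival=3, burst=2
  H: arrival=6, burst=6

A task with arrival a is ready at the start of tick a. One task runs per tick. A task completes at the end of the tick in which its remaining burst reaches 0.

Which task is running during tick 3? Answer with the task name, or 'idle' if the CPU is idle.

t=0: L0/L1/L2 = ABD/-/- → run A
t=1: L0/L1/L2 = ABD/-/- → run A
t=2: L0/L1/L2 = ABDC/-/- → run A
t=3: L0/L1/L2 = BDCG/-/- → run B
t=4: L0/L1/L2 = BDCGE/-/- → run B
t=5: L0/L1/L2 = BDCGEF/-/- → run B
t=6: L0/L1/L2 = DCGEFH/B/- → run D
t=7: L0/L1/L2 = DCGEFH/B/- → run D
t=8: L0/L1/L2 = DCGEFH/B/- → run D
t=9: L0/L1/L2 = CGEFH/BD/- → run C
t=10: L0/L1/L2 = CGEFH/BD/- → run C
t=11: L0/L1/L2 = CGEFH/BD/- → run C
t=12: L0/L1/L2 = GEFH/BD/- → run G
t=13: L0/L1/L2 = GEFH/BD/- → run G
t=14: L0/L1/L2 = EFH/BD/- → run E
t=15: L0/L1/L2 = EFH/BD/- → run E
t=16: L0/L1/L2 = FH/BD/- → run F
t=17: L0/L1/L2 = FH/BD/- → run F
t=18: L0/L1/L2 = H/BD/- → run H
t=19: L0/L1/L2 = H/BD/- → run H
t=20: L0/L1/L2 = H/BD/- → run H
t=21: L0/L1/L2 = -/BDH/- → run B
t=22: L0/L1/L2 = -/DH/- → run D
t=23: L0/L1/L2 = -/DH/- → run D
t=24: L0/L1/L2 = -/DH/- → run D
t=25: L0/L1/L2 = -/H/- → run H
t=26: L0/L1/L2 = -/H/- → run H
t=27: L0/L1/L2 = -/H/- → run H
t=28: (idle)
t=29: (idle)
t=30: (idle)
t=31: (idle)
t=32: (idle)
t=33: (idle)

running at tick 3 = B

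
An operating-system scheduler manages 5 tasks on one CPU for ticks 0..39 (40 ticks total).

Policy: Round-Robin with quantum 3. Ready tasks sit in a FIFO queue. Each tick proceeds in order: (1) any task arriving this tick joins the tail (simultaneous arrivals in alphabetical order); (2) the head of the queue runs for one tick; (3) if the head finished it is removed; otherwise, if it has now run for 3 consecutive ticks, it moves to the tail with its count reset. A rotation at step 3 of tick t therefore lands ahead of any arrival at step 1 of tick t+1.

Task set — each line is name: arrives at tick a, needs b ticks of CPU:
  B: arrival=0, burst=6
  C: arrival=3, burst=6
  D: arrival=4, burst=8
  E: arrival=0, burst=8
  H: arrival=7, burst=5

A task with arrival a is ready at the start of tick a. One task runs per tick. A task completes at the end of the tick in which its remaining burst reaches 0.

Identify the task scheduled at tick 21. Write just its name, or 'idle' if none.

running at tick 21 = C

t=0: queue=[B,E] q_used=0 → run B
t=1: queue=[B,E] q_used=1 → run B
t=2: queue=[B,E] q_used=2 → run B
t=3: queue=[E,B,C] q_used=0 → run E
t=4: queue=[E,B,C,D] q_used=1 → run E
t=5: queue=[E,B,C,D] q_used=2 → run E
t=6: queue=[B,C,D,E] q_used=0 → run B
t=7: queue=[B,C,D,E,H] q_used=1 → run B
t=8: queue=[B,C,D,E,H] q_used=2 → run B
t=9: queue=[C,D,E,H] q_used=0 → run C
t=10: queue=[C,D,E,H] q_used=1 → run C
t=11: queue=[C,D,E,H] q_used=2 → run C
t=12: queue=[D,E,H,C] q_used=0 → run D
t=13: queue=[D,E,H,C] q_used=1 → run D
t=14: queue=[D,E,H,C] q_used=2 → run D
t=15: queue=[E,H,C,D] q_used=0 → run E
t=16: queue=[E,H,C,D] q_used=1 → run E
t=17: queue=[E,H,C,D] q_used=2 → run E
t=18: queue=[H,C,D,E] q_used=0 → run H
t=19: queue=[H,C,D,E] q_used=1 → run H
t=20: queue=[H,C,D,E] q_used=2 → run H
t=21: queue=[C,D,E,H] q_used=0 → run C
t=22: queue=[C,D,E,H] q_used=1 → run C
t=23: queue=[C,D,E,H] q_used=2 → run C
t=24: queue=[D,E,H] q_used=0 → run D
t=25: queue=[D,E,H] q_used=1 → run D
t=26: queue=[D,E,H] q_used=2 → run D
t=27: queue=[E,H,D] q_used=0 → run E
t=28: queue=[E,H,D] q_used=1 → run E
t=29: queue=[H,D] q_used=0 → run H
t=30: queue=[H,D] q_used=1 → run H
t=31: queue=[D] q_used=0 → run D
t=32: queue=[D] q_used=1 → run D
t=33: (idle)
t=34: (idle)
t=35: (idle)
t=36: (idle)
t=37: (idle)
t=38: (idle)
t=39: (idle)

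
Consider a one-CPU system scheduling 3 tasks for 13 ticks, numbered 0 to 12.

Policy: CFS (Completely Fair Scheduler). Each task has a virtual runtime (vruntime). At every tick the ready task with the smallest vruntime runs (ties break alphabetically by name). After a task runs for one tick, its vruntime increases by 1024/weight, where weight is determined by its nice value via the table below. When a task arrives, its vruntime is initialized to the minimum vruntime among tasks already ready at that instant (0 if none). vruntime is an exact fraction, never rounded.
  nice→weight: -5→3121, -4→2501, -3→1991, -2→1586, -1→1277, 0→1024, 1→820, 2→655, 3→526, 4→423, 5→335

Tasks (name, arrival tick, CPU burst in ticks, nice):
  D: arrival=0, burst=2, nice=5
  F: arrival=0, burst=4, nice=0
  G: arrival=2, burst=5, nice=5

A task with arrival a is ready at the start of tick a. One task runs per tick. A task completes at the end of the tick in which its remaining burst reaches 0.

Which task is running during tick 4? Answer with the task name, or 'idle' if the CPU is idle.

t=0: vr[D=0 F=0] → run D
t=1: vr[D=1024/335 F=0] → run F
t=2: vr[D=1024/335 F=1 G=1] → run F
t=3: vr[D=1024/335 F=2 G=1] → run G
t=4: vr[D=1024/335 F=2 G=1359/335] → run F
t=5: vr[D=1024/335 F=3 G=1359/335] → run F
t=6: vr[D=1024/335 G=1359/335] → run D
t=7: vr[G=1359/335] → run G
t=8: vr[G=2383/335] → run G
t=9: vr[G=3407/335] → run G
t=10: vr[G=4431/335] → run G
t=11: (idle)
t=12: (idle)

running at tick 4 = F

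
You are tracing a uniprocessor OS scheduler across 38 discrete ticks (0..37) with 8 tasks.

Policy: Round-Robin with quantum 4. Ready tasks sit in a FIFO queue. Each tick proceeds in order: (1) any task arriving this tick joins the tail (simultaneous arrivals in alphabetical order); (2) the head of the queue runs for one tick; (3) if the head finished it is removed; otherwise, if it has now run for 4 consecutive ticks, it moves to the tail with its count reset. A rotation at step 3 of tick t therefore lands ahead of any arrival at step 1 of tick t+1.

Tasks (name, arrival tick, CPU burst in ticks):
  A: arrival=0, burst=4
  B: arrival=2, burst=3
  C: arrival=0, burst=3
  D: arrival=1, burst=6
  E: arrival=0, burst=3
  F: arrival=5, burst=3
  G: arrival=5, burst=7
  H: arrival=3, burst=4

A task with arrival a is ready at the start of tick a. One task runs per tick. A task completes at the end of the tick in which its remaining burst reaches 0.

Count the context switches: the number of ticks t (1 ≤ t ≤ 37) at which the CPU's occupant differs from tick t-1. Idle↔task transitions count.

context switches = 10

t=0: queue=[A,C,E] q_used=0 → run A
t=1: queue=[A,C,E,D] q_used=1 → run A
t=2: queue=[A,C,E,D,B] q_used=2 → run A
t=3: queue=[A,C,E,D,B,H] q_used=3 → run A
t=4: queue=[C,E,D,B,H] q_used=0 → run C
t=5: queue=[C,E,D,B,H,F,G] q_used=1 → run C
t=6: queue=[C,E,D,B,H,F,G] q_used=2 → run C
t=7: queue=[E,D,B,H,F,G] q_used=0 → run E
t=8: queue=[E,D,B,H,F,G] q_used=1 → run E
t=9: queue=[E,D,B,H,F,G] q_used=2 → run E
t=10: queue=[D,B,H,F,G] q_used=0 → run D
t=11: queue=[D,B,H,F,G] q_used=1 → run D
t=12: queue=[D,B,H,F,G] q_used=2 → run D
t=13: queue=[D,B,H,F,G] q_used=3 → run D
t=14: queue=[B,H,F,G,D] q_used=0 → run B
t=15: queue=[B,H,F,G,D] q_used=1 → run B
t=16: queue=[B,H,F,G,D] q_used=2 → run B
t=17: queue=[H,F,G,D] q_used=0 → run H
t=18: queue=[H,F,G,D] q_used=1 → run H
t=19: queue=[H,F,G,D] q_used=2 → run H
t=20: queue=[H,F,G,D] q_used=3 → run H
t=21: queue=[F,G,D] q_used=0 → run F
t=22: queue=[F,G,D] q_used=1 → run F
t=23: queue=[F,G,D] q_used=2 → run F
t=24: queue=[G,D] q_used=0 → run G
t=25: queue=[G,D] q_used=1 → run G
t=26: queue=[G,D] q_used=2 → run G
t=27: queue=[G,D] q_used=3 → run G
t=28: queue=[D,G] q_used=0 → run D
t=29: queue=[D,G] q_used=1 → run D
t=30: queue=[G] q_used=0 → run G
t=31: queue=[G] q_used=1 → run G
t=32: queue=[G] q_used=2 → run G
t=33: (idle)
t=34: (idle)
t=35: (idle)
t=36: (idle)
t=37: (idle)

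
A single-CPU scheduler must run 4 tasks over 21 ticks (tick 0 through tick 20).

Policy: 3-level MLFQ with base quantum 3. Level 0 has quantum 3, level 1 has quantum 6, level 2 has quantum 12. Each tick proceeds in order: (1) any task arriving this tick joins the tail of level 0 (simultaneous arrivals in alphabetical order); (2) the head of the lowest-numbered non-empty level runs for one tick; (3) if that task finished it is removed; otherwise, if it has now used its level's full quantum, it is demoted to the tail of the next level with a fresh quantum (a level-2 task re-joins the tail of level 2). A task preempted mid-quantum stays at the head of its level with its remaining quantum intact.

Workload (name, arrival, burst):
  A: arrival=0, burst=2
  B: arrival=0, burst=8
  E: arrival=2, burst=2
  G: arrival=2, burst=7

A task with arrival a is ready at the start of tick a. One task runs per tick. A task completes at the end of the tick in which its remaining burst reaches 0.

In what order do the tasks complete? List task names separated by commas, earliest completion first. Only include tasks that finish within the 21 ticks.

completion order = A, E, B, G

t=0: L0/L1/L2 = AB/-/- → run A
t=1: L0/L1/L2 = AB/-/- → run A
t=2: L0/L1/L2 = BEG/-/- → run B
t=3: L0/L1/L2 = BEG/-/- → run B
t=4: L0/L1/L2 = BEG/-/- → run B
t=5: L0/L1/L2 = EG/B/- → run E
t=6: L0/L1/L2 = EG/B/- → run E
t=7: L0/L1/L2 = G/B/- → run G
t=8: L0/L1/L2 = G/B/- → run G
t=9: L0/L1/L2 = G/B/- → run G
t=10: L0/L1/L2 = -/BG/- → run B
t=11: L0/L1/L2 = -/BG/- → run B
t=12: L0/L1/L2 = -/BG/- → run B
t=13: L0/L1/L2 = -/BG/- → run B
t=14: L0/L1/L2 = -/BG/- → run B
t=15: L0/L1/L2 = -/G/- → run G
t=16: L0/L1/L2 = -/G/- → run G
t=17: L0/L1/L2 = -/G/- → run G
t=18: L0/L1/L2 = -/G/- → run G
t=19: (idle)
t=20: (idle)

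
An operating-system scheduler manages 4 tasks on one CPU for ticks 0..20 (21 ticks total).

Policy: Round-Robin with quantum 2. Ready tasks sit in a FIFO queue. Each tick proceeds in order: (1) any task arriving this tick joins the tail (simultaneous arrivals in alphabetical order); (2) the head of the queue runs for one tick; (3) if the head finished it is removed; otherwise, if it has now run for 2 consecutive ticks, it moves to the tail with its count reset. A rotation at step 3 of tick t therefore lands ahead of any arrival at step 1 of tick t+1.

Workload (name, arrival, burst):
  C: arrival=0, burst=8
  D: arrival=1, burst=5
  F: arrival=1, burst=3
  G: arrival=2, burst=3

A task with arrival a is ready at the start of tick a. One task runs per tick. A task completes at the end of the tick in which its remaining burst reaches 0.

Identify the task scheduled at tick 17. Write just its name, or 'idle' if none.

running at tick 17 = C

t=0: queue=[C] q_used=0 → run C
t=1: queue=[C,D,F] q_used=1 → run C
t=2: queue=[D,F,C,G] q_used=0 → run D
t=3: queue=[D,F,C,G] q_used=1 → run D
t=4: queue=[F,C,G,D] q_used=0 → run F
t=5: queue=[F,C,G,D] q_used=1 → run F
t=6: queue=[C,G,D,F] q_used=0 → run C
t=7: queue=[C,G,D,F] q_used=1 → run C
t=8: queue=[G,D,F,C] q_used=0 → run G
t=9: queue=[G,D,F,C] q_used=1 → run G
t=10: queue=[D,F,C,G] q_used=0 → run D
t=11: queue=[D,F,C,G] q_used=1 → run D
t=12: queue=[F,C,G,D] q_used=0 → run F
t=13: queue=[C,G,D] q_used=0 → run C
t=14: queue=[C,G,D] q_used=1 → run C
t=15: queue=[G,D,C] q_used=0 → run G
t=16: queue=[D,C] q_used=0 → run D
t=17: queue=[C] q_used=0 → run C
t=18: queue=[C] q_used=1 → run C
t=19: (idle)
t=20: (idle)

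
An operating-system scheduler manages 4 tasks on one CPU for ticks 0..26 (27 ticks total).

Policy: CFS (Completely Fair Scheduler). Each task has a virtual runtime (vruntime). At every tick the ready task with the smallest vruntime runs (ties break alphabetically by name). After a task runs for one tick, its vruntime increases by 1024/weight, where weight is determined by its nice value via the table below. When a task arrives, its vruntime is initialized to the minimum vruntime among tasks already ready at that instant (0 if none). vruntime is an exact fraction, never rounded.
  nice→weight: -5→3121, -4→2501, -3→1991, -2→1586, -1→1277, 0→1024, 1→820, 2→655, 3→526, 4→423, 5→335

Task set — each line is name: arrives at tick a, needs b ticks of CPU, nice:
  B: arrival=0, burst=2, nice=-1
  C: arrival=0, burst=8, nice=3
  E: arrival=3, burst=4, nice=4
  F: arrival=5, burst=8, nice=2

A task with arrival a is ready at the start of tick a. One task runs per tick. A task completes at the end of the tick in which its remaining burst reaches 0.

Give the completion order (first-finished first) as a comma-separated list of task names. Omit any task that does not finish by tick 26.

completion order = B, E, C, F

t=0: vr[B=0 C=0] → run B
t=1: vr[B=1024/1277 C=0] → run C
t=2: vr[B=1024/1277 C=512/263] → run B
t=3: vr[C=512/263 E=512/263] → run C
t=4: vr[C=1024/263 E=512/263] → run E
t=5: vr[C=1024/263 E=485888/111249 F=1024/263] → run C
t=6: vr[C=1536/263 E=485888/111249 F=1024/263] → run F
t=7: vr[C=1536/263 E=485888/111249 F=940032/172265] → run E
t=8: vr[C=1536/263 E=755200/111249 F=940032/172265] → run F
t=9: vr[C=1536/263 E=755200/111249 F=1209344/172265] → run C
t=10: vr[C=2048/263 E=755200/111249 F=1209344/172265] → run E
t=11: vr[C=2048/263 E=341504/37083 F=1209344/172265] → run F
t=12: vr[C=2048/263 E=341504/37083 F=1478656/172265] → run C
t=13: vr[C=2560/263 E=341504/37083 F=1478656/172265] → run F
t=14: vr[C=2560/263 E=341504/37083 F=1747968/172265] → run E
t=15: vr[C=2560/263 F=1747968/172265] → run C
t=16: vr[C=3072/263 F=1747968/172265] → run F
t=17: vr[C=3072/263 F=403456/34453] → run C
t=18: vr[C=3584/263 F=403456/34453] → run F
t=19: vr[C=3584/263 F=2286592/172265] → run F
t=20: vr[C=3584/263 F=2555904/172265] → run C
t=21: vr[F=2555904/172265] → run F
t=22: (idle)
t=23: (idle)
t=24: (idle)
t=25: (idle)
t=26: (idle)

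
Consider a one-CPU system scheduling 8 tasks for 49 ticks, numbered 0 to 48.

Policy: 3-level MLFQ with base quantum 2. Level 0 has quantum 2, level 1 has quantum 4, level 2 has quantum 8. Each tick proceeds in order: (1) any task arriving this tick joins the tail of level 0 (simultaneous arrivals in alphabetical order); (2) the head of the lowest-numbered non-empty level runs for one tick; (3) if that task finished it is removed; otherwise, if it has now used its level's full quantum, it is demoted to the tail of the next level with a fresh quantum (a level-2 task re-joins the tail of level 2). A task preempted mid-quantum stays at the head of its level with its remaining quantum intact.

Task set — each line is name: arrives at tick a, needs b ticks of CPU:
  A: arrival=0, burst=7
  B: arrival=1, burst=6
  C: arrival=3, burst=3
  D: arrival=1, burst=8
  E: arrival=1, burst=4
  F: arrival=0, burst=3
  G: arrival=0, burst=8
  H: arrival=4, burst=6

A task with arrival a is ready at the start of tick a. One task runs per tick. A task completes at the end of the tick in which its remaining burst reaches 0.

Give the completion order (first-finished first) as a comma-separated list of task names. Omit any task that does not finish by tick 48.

completion order = F, B, E, C, H, A, G, D

t=0: L0/L1/L2 = AFG/-/- → run A
t=1: L0/L1/L2 = AFGBDE/-/- → run A
t=2: L0/L1/L2 = FGBDE/A/- → run F
t=3: L0/L1/L2 = FGBDEC/A/- → run F
t=4: L0/L1/L2 = GBDECH/AF/- → run G
t=5: L0/L1/L2 = GBDECH/AF/- → run G
t=6: L0/L1/L2 = BDECH/AFG/- → run B
t=7: L0/L1/L2 = BDECH/AFG/- → run B
t=8: L0/L1/L2 = DECH/AFGB/- → run D
t=9: L0/L1/L2 = DECH/AFGB/- → run D
t=10: L0/L1/L2 = ECH/AFGBD/- → run E
t=11: L0/L1/L2 = ECH/AFGBD/- → run E
t=12: L0/L1/L2 = CH/AFGBDE/- → run C
t=13: L0/L1/L2 = CH/AFGBDE/- → run C
t=14: L0/L1/L2 = H/AFGBDEC/- → run H
t=15: L0/L1/L2 = H/AFGBDEC/- → run H
t=16: L0/L1/L2 = -/AFGBDECH/- → run A
t=17: L0/L1/L2 = -/AFGBDECH/- → run A
t=18: L0/L1/L2 = -/AFGBDECH/- → run A
t=19: L0/L1/L2 = -/AFGBDECH/- → run A
t=20: L0/L1/L2 = -/FGBDECH/A → run F
t=21: L0/L1/L2 = -/GBDECH/A → run G
t=22: L0/L1/L2 = -/GBDECH/A → run G
t=23: L0/L1/L2 = -/GBDECH/A → run G
t=24: L0/L1/L2 = -/GBDECH/A → run G
t=25: L0/L1/L2 = -/BDECH/AG → run B
t=26: L0/L1/L2 = -/BDECH/AG → run B
t=27: L0/L1/L2 = -/BDECH/AG → run B
t=28: L0/L1/L2 = -/BDECH/AG → run B
t=29: L0/L1/L2 = -/DECH/AG → run D
t=30: L0/L1/L2 = -/DECH/AG → run D
t=31: L0/L1/L2 = -/DECH/AG → run D
t=32: L0/L1/L2 = -/DECH/AG → run D
t=33: L0/L1/L2 = -/ECH/AGD → run E
t=34: L0/L1/L2 = -/ECH/AGD → run E
t=35: L0/L1/L2 = -/CH/AGD → run C
t=36: L0/L1/L2 = -/H/AGD → run H
t=37: L0/L1/L2 = -/H/AGD → run H
t=38: L0/L1/L2 = -/H/AGD → run H
t=39: L0/L1/L2 = -/H/AGD → run H
t=40: L0/L1/L2 = -/-/AGD → run A
t=41: L0/L1/L2 = -/-/GD → run G
t=42: L0/L1/L2 = -/-/GD → run G
t=43: L0/L1/L2 = -/-/D → run D
t=44: L0/L1/L2 = -/-/D → run D
t=45: (idle)
t=46: (idle)
t=47: (idle)
t=48: (idle)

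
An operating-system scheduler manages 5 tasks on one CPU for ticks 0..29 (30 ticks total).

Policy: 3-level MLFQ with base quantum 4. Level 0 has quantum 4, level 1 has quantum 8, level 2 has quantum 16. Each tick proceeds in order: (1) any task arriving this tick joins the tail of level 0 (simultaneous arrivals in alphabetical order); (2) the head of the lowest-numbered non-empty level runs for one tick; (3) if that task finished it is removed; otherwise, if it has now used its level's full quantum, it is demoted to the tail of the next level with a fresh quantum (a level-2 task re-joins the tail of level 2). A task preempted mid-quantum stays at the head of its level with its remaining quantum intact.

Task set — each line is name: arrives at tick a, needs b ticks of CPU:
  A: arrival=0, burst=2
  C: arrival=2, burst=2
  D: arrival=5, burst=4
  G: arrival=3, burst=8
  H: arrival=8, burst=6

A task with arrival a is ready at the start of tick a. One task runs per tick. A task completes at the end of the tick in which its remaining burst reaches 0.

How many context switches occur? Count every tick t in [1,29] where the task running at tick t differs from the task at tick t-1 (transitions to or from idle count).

t=0: L0/L1/L2 = A/-/- → run A
t=1: L0/L1/L2 = A/-/- → run A
t=2: L0/L1/L2 = C/-/- → run C
t=3: L0/L1/L2 = CG/-/- → run C
t=4: L0/L1/L2 = G/-/- → run G
t=5: L0/L1/L2 = GD/-/- → run G
t=6: L0/L1/L2 = GD/-/- → run G
t=7: L0/L1/L2 = GD/-/- → run G
t=8: L0/L1/L2 = DH/G/- → run D
t=9: L0/L1/L2 = DH/G/- → run D
t=10: L0/L1/L2 = DH/G/- → run D
t=11: L0/L1/L2 = DH/G/- → run D
t=12: L0/L1/L2 = H/G/- → run H
t=13: L0/L1/L2 = H/G/- → run H
t=14: L0/L1/L2 = H/G/- → run H
t=15: L0/L1/L2 = H/G/- → run H
t=16: L0/L1/L2 = -/GH/- → run G
t=17: L0/L1/L2 = -/GH/- → run G
t=18: L0/L1/L2 = -/GH/- → run G
t=19: L0/L1/L2 = -/GH/- → run G
t=20: L0/L1/L2 = -/H/- → run H
t=21: L0/L1/L2 = -/H/- → run H
t=22: (idle)
t=23: (idle)
t=24: (idle)
t=25: (idle)
t=26: (idle)
t=27: (idle)
t=28: (idle)
t=29: (idle)

context switches = 7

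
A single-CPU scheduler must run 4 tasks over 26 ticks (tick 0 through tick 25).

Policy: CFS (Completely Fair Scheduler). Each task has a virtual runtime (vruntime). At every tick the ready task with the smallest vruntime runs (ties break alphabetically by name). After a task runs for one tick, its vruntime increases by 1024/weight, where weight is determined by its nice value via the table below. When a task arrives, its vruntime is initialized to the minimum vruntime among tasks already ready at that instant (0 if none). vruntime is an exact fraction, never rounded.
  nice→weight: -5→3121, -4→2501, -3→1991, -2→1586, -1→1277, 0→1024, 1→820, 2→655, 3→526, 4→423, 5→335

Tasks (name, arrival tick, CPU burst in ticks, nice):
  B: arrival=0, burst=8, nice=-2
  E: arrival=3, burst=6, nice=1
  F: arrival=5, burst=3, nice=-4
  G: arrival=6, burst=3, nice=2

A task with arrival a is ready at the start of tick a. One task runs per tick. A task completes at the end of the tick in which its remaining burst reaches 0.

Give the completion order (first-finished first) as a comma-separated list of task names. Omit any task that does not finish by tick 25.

completion order = F, B, G, E

t=0: vr[B=0] → run B
t=1: vr[B=512/793] → run B
t=2: vr[B=1024/793] → run B
t=3: vr[B=1536/793 E=1536/793] → run B
t=4: vr[B=2048/793 E=1536/793] → run E
t=5: vr[B=2048/793 E=517888/162565 F=2048/793] → run B
t=6: vr[B=2560/793 E=517888/162565 F=2048/793 G=2048/793] → run F
t=7: vr[B=2560/793 E=517888/162565 F=97280/32513 G=2048/793] → run G
t=8: vr[B=2560/793 E=517888/162565 F=97280/32513 G=2153472/519415] → run F
t=9: vr[B=2560/793 E=517888/162565 F=110592/32513 G=2153472/519415] → run E
t=10: vr[B=2560/793 E=720896/162565 F=110592/32513 G=2153472/519415] → run B
t=11: vr[B=3072/793 E=720896/162565 F=110592/32513 G=2153472/519415] → run F
t=12: vr[B=3072/793 E=720896/162565 G=2153472/519415] → run B
t=13: vr[B=3584/793 E=720896/162565 G=2153472/519415] → run G
t=14: vr[B=3584/793 E=720896/162565 G=2965504/519415] → run E
t=15: vr[B=3584/793 E=923904/162565 G=2965504/519415] → run B
t=16: vr[E=923904/162565 G=2965504/519415] → run E
t=17: vr[E=1126912/162565 G=2965504/519415] → run G
t=18: vr[E=1126912/162565] → run E
t=19: vr[E=265984/32513] → run E
t=20: (idle)
t=21: (idle)
t=22: (idle)
t=23: (idle)
t=24: (idle)
t=25: (idle)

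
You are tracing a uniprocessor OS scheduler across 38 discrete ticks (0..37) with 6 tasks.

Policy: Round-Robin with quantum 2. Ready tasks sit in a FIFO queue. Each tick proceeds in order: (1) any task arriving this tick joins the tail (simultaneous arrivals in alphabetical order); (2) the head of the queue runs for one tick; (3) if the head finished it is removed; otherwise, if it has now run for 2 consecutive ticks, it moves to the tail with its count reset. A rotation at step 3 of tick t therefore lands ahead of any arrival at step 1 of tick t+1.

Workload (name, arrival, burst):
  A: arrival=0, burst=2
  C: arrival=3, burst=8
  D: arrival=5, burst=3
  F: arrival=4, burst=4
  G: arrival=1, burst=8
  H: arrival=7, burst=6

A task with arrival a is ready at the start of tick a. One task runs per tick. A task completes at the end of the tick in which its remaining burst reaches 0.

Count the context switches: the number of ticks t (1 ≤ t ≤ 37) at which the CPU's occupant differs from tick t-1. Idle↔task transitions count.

context switches = 16

t=0: queue=[A] q_used=0 → run A
t=1: queue=[A,G] q_used=1 → run A
t=2: queue=[G] q_used=0 → run G
t=3: queue=[G,C] q_used=1 → run G
t=4: queue=[C,G,F] q_used=0 → run C
t=5: queue=[C,G,F,D] q_used=1 → run C
t=6: queue=[G,F,D,C] q_used=0 → run G
t=7: queue=[G,F,D,C,H] q_used=1 → run G
t=8: queue=[F,D,C,H,G] q_used=0 → run F
t=9: queue=[F,D,C,H,G] q_used=1 → run F
t=10: queue=[D,C,H,G,F] q_used=0 → run D
t=11: queue=[D,C,H,G,F] q_used=1 → run D
t=12: queue=[C,H,G,F,D] q_used=0 → run C
t=13: queue=[C,H,G,F,D] q_used=1 → run C
t=14: queue=[H,G,F,D,C] q_used=0 → run H
t=15: queue=[H,G,F,D,C] q_used=1 → run H
t=16: queue=[G,F,D,C,H] q_used=0 → run G
t=17: queue=[G,F,D,C,H] q_used=1 → run G
t=18: queue=[F,D,C,H,G] q_used=0 → run F
t=19: queue=[F,D,C,H,G] q_used=1 → run F
t=20: queue=[D,C,H,G] q_used=0 → run D
t=21: queue=[C,H,G] q_used=0 → run C
t=22: queue=[C,H,G] q_used=1 → run C
t=23: queue=[H,G,C] q_used=0 → run H
t=24: queue=[H,G,C] q_used=1 → run H
t=25: queue=[G,C,H] q_used=0 → run G
t=26: queue=[G,C,H] q_used=1 → run G
t=27: queue=[C,H] q_used=0 → run C
t=28: queue=[C,H] q_used=1 → run C
t=29: queue=[H] q_used=0 → run H
t=30: queue=[H] q_used=1 → run H
t=31: (idle)
t=32: (idle)
t=33: (idle)
t=34: (idle)
t=35: (idle)
t=36: (idle)
t=37: (idle)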